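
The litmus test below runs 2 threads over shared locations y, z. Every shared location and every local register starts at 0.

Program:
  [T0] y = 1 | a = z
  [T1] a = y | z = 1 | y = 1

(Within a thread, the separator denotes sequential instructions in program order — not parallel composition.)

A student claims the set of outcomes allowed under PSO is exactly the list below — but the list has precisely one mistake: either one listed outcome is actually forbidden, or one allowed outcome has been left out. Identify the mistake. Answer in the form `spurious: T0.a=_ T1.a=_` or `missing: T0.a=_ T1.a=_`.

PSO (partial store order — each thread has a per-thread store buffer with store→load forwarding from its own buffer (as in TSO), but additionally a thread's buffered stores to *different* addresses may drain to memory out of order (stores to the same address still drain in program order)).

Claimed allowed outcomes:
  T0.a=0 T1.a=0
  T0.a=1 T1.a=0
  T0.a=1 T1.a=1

missing: T0.a=0 T1.a=1

outcome vector order: (T0.a,T1.a)
under PSO → 00 01 10 11
PSO∖claimed = {01}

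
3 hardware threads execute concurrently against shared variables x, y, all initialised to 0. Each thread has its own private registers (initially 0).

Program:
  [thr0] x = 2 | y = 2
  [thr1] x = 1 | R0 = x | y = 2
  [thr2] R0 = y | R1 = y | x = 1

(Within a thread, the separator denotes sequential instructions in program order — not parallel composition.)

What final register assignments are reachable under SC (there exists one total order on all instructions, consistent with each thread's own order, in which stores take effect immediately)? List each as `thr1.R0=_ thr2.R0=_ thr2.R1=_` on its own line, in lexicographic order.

outcome vector order: (thr1.R0,thr2.R0,thr2.R1)
|SC outcomes| = 6

thr1.R0=1 thr2.R0=0 thr2.R1=0
thr1.R0=1 thr2.R0=0 thr2.R1=2
thr1.R0=1 thr2.R0=2 thr2.R1=2
thr1.R0=2 thr2.R0=0 thr2.R1=0
thr1.R0=2 thr2.R0=0 thr2.R1=2
thr1.R0=2 thr2.R0=2 thr2.R1=2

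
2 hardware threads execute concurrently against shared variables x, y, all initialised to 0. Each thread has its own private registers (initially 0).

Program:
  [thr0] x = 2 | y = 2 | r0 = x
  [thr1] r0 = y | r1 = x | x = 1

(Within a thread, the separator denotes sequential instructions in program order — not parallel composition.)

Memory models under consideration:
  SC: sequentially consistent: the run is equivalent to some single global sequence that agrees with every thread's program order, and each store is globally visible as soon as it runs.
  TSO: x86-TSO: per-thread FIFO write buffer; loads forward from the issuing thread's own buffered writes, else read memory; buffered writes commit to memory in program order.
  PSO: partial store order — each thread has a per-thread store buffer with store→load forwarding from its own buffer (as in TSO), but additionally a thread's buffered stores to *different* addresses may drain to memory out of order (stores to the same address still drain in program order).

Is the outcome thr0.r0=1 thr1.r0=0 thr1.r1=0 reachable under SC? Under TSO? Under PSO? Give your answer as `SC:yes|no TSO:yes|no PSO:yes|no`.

SC:yes TSO:yes PSO:yes

outcome vector order: (thr0.r0,thr1.r0,thr1.r1)
[SC] allowed = {100, 102, 122, 200, 202, 222}
[TSO] allowed = {100, 102, 122, 200, 202, 222}
[PSO] allowed = {100, 102, 120, 122, 200, 202, 220, 222}
target 100 ∈ {SC,TSO,PSO}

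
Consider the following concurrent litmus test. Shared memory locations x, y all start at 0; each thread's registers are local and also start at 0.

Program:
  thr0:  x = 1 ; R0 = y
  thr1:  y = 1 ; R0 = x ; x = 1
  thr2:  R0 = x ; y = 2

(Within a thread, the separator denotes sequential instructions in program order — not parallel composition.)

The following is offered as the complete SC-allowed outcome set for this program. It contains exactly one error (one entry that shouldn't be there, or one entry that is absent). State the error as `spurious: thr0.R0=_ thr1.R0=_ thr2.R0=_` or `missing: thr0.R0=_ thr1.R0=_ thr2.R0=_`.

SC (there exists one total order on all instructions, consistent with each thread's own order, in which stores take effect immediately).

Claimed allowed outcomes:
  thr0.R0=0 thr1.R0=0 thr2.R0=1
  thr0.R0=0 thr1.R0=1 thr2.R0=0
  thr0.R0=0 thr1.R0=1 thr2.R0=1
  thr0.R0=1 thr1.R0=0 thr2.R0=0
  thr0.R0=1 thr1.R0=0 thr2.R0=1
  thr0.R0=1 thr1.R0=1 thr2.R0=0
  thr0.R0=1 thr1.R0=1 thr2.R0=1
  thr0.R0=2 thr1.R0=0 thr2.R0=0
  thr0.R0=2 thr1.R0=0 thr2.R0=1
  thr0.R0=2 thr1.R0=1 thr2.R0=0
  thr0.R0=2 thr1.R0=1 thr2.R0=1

outcome vector order: (thr0.R0,thr1.R0,thr2.R0)
SC: 10 outcomes — {(0,1,0), (0,1,1), (1,0,0), (1,0,1), (1,1,0), (1,1,1), (2,0,0), (2,0,1), (2,1,0), (2,1,1)}
claimed∖SC = {(0,0,1)}

spurious: thr0.R0=0 thr1.R0=0 thr2.R0=1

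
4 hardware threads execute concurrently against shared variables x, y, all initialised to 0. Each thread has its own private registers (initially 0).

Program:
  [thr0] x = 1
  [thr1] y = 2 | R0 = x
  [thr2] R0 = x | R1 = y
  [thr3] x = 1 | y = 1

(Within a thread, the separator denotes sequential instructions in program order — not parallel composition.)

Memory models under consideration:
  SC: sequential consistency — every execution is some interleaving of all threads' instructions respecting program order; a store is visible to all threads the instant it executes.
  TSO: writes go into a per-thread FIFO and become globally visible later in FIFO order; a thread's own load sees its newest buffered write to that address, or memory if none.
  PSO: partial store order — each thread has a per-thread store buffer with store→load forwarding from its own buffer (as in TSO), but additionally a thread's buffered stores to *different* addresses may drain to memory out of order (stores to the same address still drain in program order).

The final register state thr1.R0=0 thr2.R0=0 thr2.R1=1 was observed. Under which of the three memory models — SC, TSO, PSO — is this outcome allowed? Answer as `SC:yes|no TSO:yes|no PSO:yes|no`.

outcome vector order: (thr1.R0,thr2.R0,thr2.R1)
SC (11): 0/0/0 0/0/1 0/0/2 0/1/1 0/1/2 1/0/0 1/0/1 1/0/2 1/1/0 1/1/1 1/1/2
TSO (12): 0/0/0 0/0/1 0/0/2 0/1/0 0/1/1 0/1/2 1/0/0 1/0/1 1/0/2 1/1/0 1/1/1 1/1/2
PSO (12): 0/0/0 0/0/1 0/0/2 0/1/0 0/1/1 0/1/2 1/0/0 1/0/1 1/0/2 1/1/0 1/1/1 1/1/2
target 0/0/1 ∈ {SC,TSO,PSO}

SC:yes TSO:yes PSO:yes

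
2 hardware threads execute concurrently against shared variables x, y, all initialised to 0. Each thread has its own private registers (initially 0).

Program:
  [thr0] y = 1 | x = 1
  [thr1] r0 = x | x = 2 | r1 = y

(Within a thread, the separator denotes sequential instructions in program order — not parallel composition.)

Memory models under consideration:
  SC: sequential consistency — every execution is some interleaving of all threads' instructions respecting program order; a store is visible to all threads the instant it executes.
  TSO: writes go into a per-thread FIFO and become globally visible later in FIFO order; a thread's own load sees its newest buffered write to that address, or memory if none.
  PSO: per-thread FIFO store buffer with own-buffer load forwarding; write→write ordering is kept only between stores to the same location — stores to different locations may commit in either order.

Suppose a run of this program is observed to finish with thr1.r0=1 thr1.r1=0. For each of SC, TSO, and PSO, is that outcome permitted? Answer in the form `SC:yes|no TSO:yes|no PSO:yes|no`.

SC:no TSO:no PSO:yes

outcome vector order: (thr1.r0,thr1.r1)
SC (3): 0/0 0/1 1/1
TSO (3): 0/0 0/1 1/1
PSO (4): 0/0 0/1 1/0 1/1
target 1/0 ∈ {PSO}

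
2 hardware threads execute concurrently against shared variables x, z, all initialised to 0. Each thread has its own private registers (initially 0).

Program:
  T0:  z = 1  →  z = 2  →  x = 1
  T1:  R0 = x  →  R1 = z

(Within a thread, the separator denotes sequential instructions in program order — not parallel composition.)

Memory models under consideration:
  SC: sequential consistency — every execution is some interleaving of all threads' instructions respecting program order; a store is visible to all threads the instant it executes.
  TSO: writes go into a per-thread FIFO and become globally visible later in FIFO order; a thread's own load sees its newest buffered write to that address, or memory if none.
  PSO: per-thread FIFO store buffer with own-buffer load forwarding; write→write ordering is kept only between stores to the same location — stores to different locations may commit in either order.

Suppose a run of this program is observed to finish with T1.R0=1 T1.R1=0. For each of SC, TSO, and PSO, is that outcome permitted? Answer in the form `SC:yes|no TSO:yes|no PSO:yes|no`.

SC:no TSO:no PSO:yes

outcome vector order: (T1.R0,T1.R1)
under SC → 00; 01; 02; 12
under TSO → 00; 01; 02; 12
under PSO → 00; 01; 02; 10; 11; 12
target 10 ∈ {PSO}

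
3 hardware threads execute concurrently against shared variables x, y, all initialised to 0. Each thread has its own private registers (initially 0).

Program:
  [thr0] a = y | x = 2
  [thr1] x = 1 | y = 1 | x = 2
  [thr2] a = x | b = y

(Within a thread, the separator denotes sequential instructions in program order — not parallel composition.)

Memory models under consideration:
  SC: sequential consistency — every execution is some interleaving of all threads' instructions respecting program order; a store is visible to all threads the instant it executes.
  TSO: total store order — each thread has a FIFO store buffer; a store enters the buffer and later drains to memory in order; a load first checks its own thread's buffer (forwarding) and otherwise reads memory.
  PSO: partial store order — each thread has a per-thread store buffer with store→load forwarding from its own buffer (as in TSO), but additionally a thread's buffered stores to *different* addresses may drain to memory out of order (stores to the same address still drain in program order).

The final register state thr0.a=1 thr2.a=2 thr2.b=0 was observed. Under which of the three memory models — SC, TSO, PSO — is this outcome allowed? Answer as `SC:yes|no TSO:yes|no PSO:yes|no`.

outcome vector order: (thr0.a,thr2.a,thr2.b)
[SC] allowed = {<0 0 0>, <0 0 1>, <0 1 0>, <0 1 1>, <0 2 0>, <0 2 1>, <1 0 0>, <1 0 1>, <1 1 0>, <1 1 1>, <1 2 1>}
[TSO] allowed = {<0 0 0>, <0 0 1>, <0 1 0>, <0 1 1>, <0 2 0>, <0 2 1>, <1 0 0>, <1 0 1>, <1 1 0>, <1 1 1>, <1 2 1>}
[PSO] allowed = {<0 0 0>, <0 0 1>, <0 1 0>, <0 1 1>, <0 2 0>, <0 2 1>, <1 0 0>, <1 0 1>, <1 1 0>, <1 1 1>, <1 2 0>, <1 2 1>}
target <1 2 0> ∈ {PSO}

SC:no TSO:no PSO:yes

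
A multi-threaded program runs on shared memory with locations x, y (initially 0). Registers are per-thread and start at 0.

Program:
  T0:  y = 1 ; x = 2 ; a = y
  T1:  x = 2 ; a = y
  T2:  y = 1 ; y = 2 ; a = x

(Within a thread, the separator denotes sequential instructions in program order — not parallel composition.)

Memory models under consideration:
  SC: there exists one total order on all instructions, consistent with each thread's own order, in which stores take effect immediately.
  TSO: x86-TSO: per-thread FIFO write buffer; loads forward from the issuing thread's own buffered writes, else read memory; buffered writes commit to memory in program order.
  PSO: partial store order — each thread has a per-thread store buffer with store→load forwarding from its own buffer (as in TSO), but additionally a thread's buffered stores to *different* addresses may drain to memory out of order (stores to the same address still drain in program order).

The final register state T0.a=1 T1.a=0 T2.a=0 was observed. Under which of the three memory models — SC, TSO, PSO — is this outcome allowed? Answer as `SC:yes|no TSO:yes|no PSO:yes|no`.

SC:no TSO:yes PSO:yes

outcome vector order: (T0.a,T1.a,T2.a)
under SC → 1/0/2; 1/1/0; 1/1/2; 1/2/0; 1/2/2; 2/0/2; 2/1/2; 2/2/0; 2/2/2
under TSO → 1/0/0; 1/0/2; 1/1/0; 1/1/2; 1/2/0; 1/2/2; 2/0/0; 2/0/2; 2/1/0; 2/1/2; 2/2/0; 2/2/2
under PSO → 1/0/0; 1/0/2; 1/1/0; 1/1/2; 1/2/0; 1/2/2; 2/0/0; 2/0/2; 2/1/0; 2/1/2; 2/2/0; 2/2/2
target 1/0/0 ∈ {TSO,PSO}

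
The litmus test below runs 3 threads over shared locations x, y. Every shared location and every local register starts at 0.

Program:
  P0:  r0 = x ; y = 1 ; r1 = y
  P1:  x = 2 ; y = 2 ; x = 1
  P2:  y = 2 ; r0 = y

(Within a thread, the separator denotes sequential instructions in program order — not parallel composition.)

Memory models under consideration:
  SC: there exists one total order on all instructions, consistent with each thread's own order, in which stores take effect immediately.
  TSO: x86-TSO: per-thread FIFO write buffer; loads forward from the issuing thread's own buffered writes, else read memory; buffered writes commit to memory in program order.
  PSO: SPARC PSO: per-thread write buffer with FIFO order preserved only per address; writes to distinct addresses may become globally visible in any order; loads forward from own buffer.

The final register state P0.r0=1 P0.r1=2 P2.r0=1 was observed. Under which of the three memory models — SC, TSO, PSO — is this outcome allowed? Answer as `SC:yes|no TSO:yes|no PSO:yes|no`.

SC:no TSO:no PSO:yes

outcome vector order: (P0.r0,P0.r1,P2.r0)
[SC] allowed = {<0 1 1> <0 1 2> <0 2 1> <0 2 2> <1 1 1> <1 1 2> <1 2 2> <2 1 1> <2 1 2> <2 2 1> <2 2 2>}
[TSO] allowed = {<0 1 1> <0 1 2> <0 2 1> <0 2 2> <1 1 1> <1 1 2> <1 2 2> <2 1 1> <2 1 2> <2 2 1> <2 2 2>}
[PSO] allowed = {<0 1 1> <0 1 2> <0 2 1> <0 2 2> <1 1 1> <1 1 2> <1 2 1> <1 2 2> <2 1 1> <2 1 2> <2 2 1> <2 2 2>}
target <1 2 1> ∈ {PSO}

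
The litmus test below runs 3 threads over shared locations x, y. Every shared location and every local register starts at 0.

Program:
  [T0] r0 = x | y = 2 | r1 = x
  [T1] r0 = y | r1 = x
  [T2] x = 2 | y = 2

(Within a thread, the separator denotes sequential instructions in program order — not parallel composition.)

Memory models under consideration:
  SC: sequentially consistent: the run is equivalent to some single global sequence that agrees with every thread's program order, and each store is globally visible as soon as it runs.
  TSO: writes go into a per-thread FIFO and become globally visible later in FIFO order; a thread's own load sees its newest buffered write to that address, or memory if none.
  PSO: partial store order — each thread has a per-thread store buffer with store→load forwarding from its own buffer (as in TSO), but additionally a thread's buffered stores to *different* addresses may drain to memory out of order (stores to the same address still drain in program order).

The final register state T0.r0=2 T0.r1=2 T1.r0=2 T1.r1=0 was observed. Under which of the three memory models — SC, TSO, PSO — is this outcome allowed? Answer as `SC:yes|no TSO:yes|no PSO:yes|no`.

outcome vector order: (T0.r0,T0.r1,T1.r0,T1.r1)
SC: 11 outcomes — {0000, 0002, 0020, 0022, 0200, 0202, 0220, 0222, 2200, 2202, 2222}
TSO: 11 outcomes — {0000, 0002, 0020, 0022, 0200, 0202, 0220, 0222, 2200, 2202, 2222}
PSO: 12 outcomes — {0000, 0002, 0020, 0022, 0200, 0202, 0220, 0222, 2200, 2202, 2220, 2222}
target 2220 ∈ {PSO}

SC:no TSO:no PSO:yes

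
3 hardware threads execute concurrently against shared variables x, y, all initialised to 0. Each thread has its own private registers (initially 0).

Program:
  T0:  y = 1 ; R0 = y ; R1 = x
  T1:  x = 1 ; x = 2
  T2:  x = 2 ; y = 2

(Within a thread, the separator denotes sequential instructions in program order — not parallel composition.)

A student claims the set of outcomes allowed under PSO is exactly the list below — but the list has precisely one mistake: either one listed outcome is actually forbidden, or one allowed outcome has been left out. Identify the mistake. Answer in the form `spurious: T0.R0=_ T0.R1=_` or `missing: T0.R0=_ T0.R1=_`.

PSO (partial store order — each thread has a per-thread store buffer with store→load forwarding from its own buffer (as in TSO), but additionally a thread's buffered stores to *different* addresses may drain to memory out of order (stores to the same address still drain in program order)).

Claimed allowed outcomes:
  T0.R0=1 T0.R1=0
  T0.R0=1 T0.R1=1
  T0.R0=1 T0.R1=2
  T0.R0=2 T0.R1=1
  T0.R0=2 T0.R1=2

outcome vector order: (T0.R0,T0.R1)
PSO (6): (1,0), (1,1), (1,2), (2,0), (2,1), (2,2)
PSO∖claimed = {(2,0)}

missing: T0.R0=2 T0.R1=0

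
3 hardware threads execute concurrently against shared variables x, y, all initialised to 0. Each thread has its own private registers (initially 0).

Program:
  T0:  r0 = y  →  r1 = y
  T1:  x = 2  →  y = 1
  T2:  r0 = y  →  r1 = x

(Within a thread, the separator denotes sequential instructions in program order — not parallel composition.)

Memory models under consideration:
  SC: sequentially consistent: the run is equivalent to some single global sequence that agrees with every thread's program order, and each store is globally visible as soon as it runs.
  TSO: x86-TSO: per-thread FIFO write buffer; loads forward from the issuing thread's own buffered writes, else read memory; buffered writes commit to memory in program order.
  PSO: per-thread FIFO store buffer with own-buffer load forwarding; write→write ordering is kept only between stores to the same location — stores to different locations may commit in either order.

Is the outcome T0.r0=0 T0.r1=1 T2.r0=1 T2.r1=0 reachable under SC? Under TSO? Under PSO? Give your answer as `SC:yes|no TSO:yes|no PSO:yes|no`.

outcome vector order: (T0.r0,T0.r1,T2.r0,T2.r1)
SC: 9 outcomes — {(0,0,0,0), (0,0,0,2), (0,0,1,2), (0,1,0,0), (0,1,0,2), (0,1,1,2), (1,1,0,0), (1,1,0,2), (1,1,1,2)}
TSO: 9 outcomes — {(0,0,0,0), (0,0,0,2), (0,0,1,2), (0,1,0,0), (0,1,0,2), (0,1,1,2), (1,1,0,0), (1,1,0,2), (1,1,1,2)}
PSO: 12 outcomes — {(0,0,0,0), (0,0,0,2), (0,0,1,0), (0,0,1,2), (0,1,0,0), (0,1,0,2), (0,1,1,0), (0,1,1,2), (1,1,0,0), (1,1,0,2), (1,1,1,0), (1,1,1,2)}
target (0,1,1,0) ∈ {PSO}

SC:no TSO:no PSO:yes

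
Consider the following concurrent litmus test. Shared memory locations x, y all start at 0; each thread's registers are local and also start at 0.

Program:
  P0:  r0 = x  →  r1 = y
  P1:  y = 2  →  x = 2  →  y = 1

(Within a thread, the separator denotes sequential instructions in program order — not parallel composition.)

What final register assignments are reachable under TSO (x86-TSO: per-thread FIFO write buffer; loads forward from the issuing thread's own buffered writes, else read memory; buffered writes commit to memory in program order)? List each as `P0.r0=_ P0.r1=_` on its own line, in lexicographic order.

outcome vector order: (P0.r0,P0.r1)
|TSO outcomes| = 5

P0.r0=0 P0.r1=0
P0.r0=0 P0.r1=1
P0.r0=0 P0.r1=2
P0.r0=2 P0.r1=1
P0.r0=2 P0.r1=2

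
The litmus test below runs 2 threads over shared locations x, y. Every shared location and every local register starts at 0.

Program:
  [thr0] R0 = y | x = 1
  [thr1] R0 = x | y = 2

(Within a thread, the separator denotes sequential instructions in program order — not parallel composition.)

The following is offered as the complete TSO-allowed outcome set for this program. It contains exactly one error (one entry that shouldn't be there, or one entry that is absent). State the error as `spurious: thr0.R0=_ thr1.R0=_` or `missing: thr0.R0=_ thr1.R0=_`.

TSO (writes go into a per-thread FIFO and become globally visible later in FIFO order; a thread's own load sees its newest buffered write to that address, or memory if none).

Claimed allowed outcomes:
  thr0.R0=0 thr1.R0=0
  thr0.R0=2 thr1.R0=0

outcome vector order: (thr0.R0,thr1.R0)
under TSO → <0 0>; <0 1>; <2 0>
TSO∖claimed = {<0 1>}

missing: thr0.R0=0 thr1.R0=1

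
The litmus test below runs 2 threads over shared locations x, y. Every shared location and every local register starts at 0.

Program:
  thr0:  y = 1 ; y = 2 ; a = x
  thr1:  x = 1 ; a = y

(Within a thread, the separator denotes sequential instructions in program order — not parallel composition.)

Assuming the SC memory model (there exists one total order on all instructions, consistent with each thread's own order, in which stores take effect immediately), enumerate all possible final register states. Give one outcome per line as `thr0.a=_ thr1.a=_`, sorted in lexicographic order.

thr0.a=0 thr1.a=2
thr0.a=1 thr1.a=0
thr0.a=1 thr1.a=1
thr0.a=1 thr1.a=2

outcome vector order: (thr0.a,thr1.a)
|SC outcomes| = 4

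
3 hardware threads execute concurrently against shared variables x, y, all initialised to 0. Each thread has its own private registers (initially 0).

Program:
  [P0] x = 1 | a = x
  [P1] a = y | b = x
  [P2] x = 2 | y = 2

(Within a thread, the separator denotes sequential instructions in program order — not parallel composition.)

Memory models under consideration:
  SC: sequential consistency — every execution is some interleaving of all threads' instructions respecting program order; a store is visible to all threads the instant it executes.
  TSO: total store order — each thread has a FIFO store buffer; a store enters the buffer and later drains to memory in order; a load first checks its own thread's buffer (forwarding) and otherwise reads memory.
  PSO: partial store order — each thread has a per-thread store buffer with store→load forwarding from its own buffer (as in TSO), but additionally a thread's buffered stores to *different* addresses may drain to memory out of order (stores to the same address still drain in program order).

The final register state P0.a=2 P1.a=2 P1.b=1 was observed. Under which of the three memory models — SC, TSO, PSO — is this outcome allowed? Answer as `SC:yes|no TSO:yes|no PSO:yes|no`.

outcome vector order: (P0.a,P1.a,P1.b)
[SC] allowed = {<1 0 0>; <1 0 1>; <1 0 2>; <1 2 1>; <1 2 2>; <2 0 0>; <2 0 1>; <2 0 2>; <2 2 2>}
[TSO] allowed = {<1 0 0>; <1 0 1>; <1 0 2>; <1 2 1>; <1 2 2>; <2 0 0>; <2 0 1>; <2 0 2>; <2 2 2>}
[PSO] allowed = {<1 0 0>; <1 0 1>; <1 0 2>; <1 2 0>; <1 2 1>; <1 2 2>; <2 0 0>; <2 0 1>; <2 0 2>; <2 2 0>; <2 2 1>; <2 2 2>}
target <2 2 1> ∈ {PSO}

SC:no TSO:no PSO:yes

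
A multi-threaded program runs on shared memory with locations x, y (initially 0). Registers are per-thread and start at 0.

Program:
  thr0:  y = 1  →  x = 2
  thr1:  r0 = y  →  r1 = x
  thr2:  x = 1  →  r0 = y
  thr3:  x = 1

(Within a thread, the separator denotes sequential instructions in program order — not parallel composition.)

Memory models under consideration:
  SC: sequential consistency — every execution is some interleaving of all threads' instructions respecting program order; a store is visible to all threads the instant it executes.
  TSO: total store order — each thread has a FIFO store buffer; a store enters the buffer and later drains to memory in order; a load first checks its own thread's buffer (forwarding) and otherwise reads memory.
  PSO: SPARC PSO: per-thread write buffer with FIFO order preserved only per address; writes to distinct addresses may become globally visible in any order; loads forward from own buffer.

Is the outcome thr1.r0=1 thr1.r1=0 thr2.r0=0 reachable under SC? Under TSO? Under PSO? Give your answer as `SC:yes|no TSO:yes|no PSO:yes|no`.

outcome vector order: (thr1.r0,thr1.r1,thr2.r0)
SC: 11 outcomes — {<0 0 0>; <0 0 1>; <0 1 0>; <0 1 1>; <0 2 0>; <0 2 1>; <1 0 1>; <1 1 0>; <1 1 1>; <1 2 0>; <1 2 1>}
TSO: 12 outcomes — {<0 0 0>; <0 0 1>; <0 1 0>; <0 1 1>; <0 2 0>; <0 2 1>; <1 0 0>; <1 0 1>; <1 1 0>; <1 1 1>; <1 2 0>; <1 2 1>}
PSO: 12 outcomes — {<0 0 0>; <0 0 1>; <0 1 0>; <0 1 1>; <0 2 0>; <0 2 1>; <1 0 0>; <1 0 1>; <1 1 0>; <1 1 1>; <1 2 0>; <1 2 1>}
target <1 0 0> ∈ {TSO,PSO}

SC:no TSO:yes PSO:yes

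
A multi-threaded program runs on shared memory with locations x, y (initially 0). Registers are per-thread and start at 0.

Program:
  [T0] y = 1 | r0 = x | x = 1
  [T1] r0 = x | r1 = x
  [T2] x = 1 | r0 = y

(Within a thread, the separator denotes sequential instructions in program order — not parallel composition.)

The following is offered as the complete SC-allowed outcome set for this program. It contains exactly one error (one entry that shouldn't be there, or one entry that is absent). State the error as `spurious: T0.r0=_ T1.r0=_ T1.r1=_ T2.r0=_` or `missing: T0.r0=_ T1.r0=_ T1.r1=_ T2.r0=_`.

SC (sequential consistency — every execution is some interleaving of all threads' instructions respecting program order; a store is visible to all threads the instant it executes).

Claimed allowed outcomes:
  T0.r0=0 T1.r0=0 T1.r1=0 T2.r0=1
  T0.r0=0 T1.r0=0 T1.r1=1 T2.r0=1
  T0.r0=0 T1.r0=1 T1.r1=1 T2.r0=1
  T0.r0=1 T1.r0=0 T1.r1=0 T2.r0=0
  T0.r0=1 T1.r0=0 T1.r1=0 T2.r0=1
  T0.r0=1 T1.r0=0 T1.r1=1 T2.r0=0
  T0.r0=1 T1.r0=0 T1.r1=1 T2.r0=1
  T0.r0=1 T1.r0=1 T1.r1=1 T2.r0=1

outcome vector order: (T0.r0,T1.r0,T1.r1,T2.r0)
[SC] allowed = {<0 0 0 1>, <0 0 1 1>, <0 1 1 1>, <1 0 0 0>, <1 0 0 1>, <1 0 1 0>, <1 0 1 1>, <1 1 1 0>, <1 1 1 1>}
SC∖claimed = {<1 1 1 0>}

missing: T0.r0=1 T1.r0=1 T1.r1=1 T2.r0=0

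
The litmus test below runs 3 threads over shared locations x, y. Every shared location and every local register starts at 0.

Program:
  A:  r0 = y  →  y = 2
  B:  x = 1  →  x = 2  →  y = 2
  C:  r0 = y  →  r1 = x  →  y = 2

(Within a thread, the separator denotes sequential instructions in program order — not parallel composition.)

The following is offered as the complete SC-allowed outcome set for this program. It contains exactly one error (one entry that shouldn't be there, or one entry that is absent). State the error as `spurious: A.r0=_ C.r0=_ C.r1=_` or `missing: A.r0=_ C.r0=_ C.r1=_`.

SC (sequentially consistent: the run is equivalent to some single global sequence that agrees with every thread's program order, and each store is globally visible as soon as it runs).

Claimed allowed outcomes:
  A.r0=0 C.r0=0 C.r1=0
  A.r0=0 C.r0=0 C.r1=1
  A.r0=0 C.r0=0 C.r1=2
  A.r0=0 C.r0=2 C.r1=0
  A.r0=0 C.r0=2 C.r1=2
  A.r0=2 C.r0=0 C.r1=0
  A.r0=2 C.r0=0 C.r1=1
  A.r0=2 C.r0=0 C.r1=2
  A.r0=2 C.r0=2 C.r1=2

outcome vector order: (A.r0,C.r0,C.r1)
under SC → 000; 001; 002; 020; 021; 022; 200; 201; 202; 222
SC∖claimed = {021}

missing: A.r0=0 C.r0=2 C.r1=1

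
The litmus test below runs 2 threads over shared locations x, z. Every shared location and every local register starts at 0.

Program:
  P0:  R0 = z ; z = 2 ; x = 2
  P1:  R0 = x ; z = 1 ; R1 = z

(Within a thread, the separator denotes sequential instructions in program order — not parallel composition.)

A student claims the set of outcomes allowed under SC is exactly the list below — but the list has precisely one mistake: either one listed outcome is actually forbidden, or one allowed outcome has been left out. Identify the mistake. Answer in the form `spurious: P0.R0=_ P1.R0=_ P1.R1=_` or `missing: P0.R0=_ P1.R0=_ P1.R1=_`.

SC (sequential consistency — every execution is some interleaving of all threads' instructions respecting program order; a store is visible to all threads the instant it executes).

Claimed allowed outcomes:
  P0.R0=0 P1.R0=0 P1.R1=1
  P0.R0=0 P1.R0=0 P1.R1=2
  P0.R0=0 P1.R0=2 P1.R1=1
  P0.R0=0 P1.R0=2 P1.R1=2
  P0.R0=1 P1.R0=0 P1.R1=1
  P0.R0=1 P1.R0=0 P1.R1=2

outcome vector order: (P0.R0,P1.R0,P1.R1)
SC (5): (0,0,1); (0,0,2); (0,2,1); (1,0,1); (1,0,2)
claimed∖SC = {(0,2,2)}

spurious: P0.R0=0 P1.R0=2 P1.R1=2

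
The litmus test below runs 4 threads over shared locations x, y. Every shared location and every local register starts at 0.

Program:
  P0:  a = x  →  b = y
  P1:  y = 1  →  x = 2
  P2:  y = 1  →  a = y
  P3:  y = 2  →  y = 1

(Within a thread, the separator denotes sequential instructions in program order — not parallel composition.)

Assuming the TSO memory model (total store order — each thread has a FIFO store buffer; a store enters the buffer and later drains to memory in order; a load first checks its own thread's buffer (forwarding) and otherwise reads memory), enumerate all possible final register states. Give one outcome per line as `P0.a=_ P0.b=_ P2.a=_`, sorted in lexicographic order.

P0.a=0 P0.b=0 P2.a=1
P0.a=0 P0.b=0 P2.a=2
P0.a=0 P0.b=1 P2.a=1
P0.a=0 P0.b=1 P2.a=2
P0.a=0 P0.b=2 P2.a=1
P0.a=0 P0.b=2 P2.a=2
P0.a=2 P0.b=1 P2.a=1
P0.a=2 P0.b=1 P2.a=2
P0.a=2 P0.b=2 P2.a=1
P0.a=2 P0.b=2 P2.a=2

outcome vector order: (P0.a,P0.b,P2.a)
|TSO outcomes| = 10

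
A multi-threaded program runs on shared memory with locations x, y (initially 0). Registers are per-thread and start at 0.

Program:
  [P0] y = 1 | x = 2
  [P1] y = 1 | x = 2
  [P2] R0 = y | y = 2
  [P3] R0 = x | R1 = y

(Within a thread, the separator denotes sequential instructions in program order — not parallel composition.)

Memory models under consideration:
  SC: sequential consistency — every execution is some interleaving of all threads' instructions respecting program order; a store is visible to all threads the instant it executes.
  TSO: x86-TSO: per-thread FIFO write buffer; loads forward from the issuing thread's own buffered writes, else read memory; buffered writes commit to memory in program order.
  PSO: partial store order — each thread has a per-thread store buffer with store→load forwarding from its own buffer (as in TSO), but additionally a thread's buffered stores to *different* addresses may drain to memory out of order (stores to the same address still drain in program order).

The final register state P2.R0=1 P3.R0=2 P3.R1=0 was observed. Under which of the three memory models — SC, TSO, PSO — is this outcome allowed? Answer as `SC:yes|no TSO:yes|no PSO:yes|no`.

SC:no TSO:no PSO:yes

outcome vector order: (P2.R0,P3.R0,P3.R1)
SC: 10 outcomes — {000; 001; 002; 021; 022; 100; 101; 102; 121; 122}
TSO: 10 outcomes — {000; 001; 002; 021; 022; 100; 101; 102; 121; 122}
PSO: 12 outcomes — {000; 001; 002; 020; 021; 022; 100; 101; 102; 120; 121; 122}
target 120 ∈ {PSO}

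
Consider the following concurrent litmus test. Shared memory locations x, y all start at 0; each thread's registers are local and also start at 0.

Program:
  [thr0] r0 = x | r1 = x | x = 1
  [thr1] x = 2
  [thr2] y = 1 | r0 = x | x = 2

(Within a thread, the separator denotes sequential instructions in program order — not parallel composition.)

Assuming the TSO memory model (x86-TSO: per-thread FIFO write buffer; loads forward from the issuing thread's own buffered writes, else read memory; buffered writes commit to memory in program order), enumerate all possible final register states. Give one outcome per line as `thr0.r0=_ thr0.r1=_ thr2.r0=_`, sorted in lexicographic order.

outcome vector order: (thr0.r0,thr0.r1,thr2.r0)
|TSO outcomes| = 9

thr0.r0=0 thr0.r1=0 thr2.r0=0
thr0.r0=0 thr0.r1=0 thr2.r0=1
thr0.r0=0 thr0.r1=0 thr2.r0=2
thr0.r0=0 thr0.r1=2 thr2.r0=0
thr0.r0=0 thr0.r1=2 thr2.r0=1
thr0.r0=0 thr0.r1=2 thr2.r0=2
thr0.r0=2 thr0.r1=2 thr2.r0=0
thr0.r0=2 thr0.r1=2 thr2.r0=1
thr0.r0=2 thr0.r1=2 thr2.r0=2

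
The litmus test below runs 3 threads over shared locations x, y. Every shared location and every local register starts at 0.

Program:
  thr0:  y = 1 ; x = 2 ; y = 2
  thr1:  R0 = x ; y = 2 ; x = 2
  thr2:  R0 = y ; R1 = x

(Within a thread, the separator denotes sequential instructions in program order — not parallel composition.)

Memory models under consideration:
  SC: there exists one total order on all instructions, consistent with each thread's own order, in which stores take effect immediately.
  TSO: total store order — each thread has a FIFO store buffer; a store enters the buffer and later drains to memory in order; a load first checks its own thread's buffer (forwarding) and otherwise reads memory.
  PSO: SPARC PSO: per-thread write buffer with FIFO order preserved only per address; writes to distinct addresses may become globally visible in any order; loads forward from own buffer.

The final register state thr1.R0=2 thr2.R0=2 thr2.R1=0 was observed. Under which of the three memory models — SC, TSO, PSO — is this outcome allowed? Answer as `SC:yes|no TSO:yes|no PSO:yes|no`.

outcome vector order: (thr1.R0,thr2.R0,thr2.R1)
SC: 11 outcomes — {0/0/0 0/0/2 0/1/0 0/1/2 0/2/0 0/2/2 2/0/0 2/0/2 2/1/0 2/1/2 2/2/2}
TSO: 11 outcomes — {0/0/0 0/0/2 0/1/0 0/1/2 0/2/0 0/2/2 2/0/0 2/0/2 2/1/0 2/1/2 2/2/2}
PSO: 12 outcomes — {0/0/0 0/0/2 0/1/0 0/1/2 0/2/0 0/2/2 2/0/0 2/0/2 2/1/0 2/1/2 2/2/0 2/2/2}
target 2/2/0 ∈ {PSO}

SC:no TSO:no PSO:yes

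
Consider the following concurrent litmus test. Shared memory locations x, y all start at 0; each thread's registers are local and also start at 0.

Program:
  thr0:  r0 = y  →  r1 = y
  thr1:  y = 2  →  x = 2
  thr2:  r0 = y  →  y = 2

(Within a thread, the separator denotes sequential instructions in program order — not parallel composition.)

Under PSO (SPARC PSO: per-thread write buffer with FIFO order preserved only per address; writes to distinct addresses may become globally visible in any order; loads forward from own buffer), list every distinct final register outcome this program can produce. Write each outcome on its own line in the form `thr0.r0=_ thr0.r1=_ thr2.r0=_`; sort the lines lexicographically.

outcome vector order: (thr0.r0,thr0.r1,thr2.r0)
|PSO outcomes| = 6

thr0.r0=0 thr0.r1=0 thr2.r0=0
thr0.r0=0 thr0.r1=0 thr2.r0=2
thr0.r0=0 thr0.r1=2 thr2.r0=0
thr0.r0=0 thr0.r1=2 thr2.r0=2
thr0.r0=2 thr0.r1=2 thr2.r0=0
thr0.r0=2 thr0.r1=2 thr2.r0=2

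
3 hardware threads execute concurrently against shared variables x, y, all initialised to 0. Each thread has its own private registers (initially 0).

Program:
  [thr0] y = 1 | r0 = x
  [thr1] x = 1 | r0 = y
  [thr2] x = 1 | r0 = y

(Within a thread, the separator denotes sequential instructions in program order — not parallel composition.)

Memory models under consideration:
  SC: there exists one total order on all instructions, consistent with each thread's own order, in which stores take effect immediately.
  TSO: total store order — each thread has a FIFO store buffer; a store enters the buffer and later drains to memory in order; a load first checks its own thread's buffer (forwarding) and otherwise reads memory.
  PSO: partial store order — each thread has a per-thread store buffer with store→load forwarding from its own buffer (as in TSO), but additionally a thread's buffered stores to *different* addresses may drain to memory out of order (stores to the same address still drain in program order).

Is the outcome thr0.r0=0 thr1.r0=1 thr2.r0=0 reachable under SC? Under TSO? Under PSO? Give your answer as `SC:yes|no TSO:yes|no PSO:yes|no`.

SC:no TSO:yes PSO:yes

outcome vector order: (thr0.r0,thr1.r0,thr2.r0)
SC (5): 011; 100; 101; 110; 111
TSO (8): 000; 001; 010; 011; 100; 101; 110; 111
PSO (8): 000; 001; 010; 011; 100; 101; 110; 111
target 010 ∈ {TSO,PSO}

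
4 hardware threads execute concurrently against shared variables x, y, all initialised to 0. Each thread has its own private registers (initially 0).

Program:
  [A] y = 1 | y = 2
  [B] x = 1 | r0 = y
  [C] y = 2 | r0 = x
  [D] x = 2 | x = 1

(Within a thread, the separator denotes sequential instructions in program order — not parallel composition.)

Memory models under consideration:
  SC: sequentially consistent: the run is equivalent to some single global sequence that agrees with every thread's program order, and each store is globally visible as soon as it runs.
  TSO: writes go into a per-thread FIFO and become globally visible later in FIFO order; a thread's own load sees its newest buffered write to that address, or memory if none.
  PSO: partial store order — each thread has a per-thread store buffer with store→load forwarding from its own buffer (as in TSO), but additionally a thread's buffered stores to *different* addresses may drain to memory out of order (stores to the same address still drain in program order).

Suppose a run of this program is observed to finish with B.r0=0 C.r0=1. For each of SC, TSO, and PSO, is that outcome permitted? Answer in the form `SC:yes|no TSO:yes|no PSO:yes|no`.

SC:yes TSO:yes PSO:yes

outcome vector order: (B.r0,C.r0)
under SC → <0 1>; <0 2>; <1 0>; <1 1>; <1 2>; <2 0>; <2 1>; <2 2>
under TSO → <0 0>; <0 1>; <0 2>; <1 0>; <1 1>; <1 2>; <2 0>; <2 1>; <2 2>
under PSO → <0 0>; <0 1>; <0 2>; <1 0>; <1 1>; <1 2>; <2 0>; <2 1>; <2 2>
target <0 1> ∈ {SC,TSO,PSO}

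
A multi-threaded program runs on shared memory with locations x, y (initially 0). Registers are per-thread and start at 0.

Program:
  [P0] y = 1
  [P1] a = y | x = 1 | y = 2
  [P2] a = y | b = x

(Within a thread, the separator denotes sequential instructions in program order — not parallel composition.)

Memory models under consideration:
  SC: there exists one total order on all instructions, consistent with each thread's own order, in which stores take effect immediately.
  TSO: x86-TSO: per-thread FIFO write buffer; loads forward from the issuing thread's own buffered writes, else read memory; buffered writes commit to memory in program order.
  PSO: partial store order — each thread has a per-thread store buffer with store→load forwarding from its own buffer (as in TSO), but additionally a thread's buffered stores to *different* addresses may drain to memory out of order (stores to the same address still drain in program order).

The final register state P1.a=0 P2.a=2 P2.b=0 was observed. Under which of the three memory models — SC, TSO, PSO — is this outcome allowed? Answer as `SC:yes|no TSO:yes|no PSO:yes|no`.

outcome vector order: (P1.a,P2.a,P2.b)
SC (10): <0 0 0> <0 0 1> <0 1 0> <0 1 1> <0 2 1> <1 0 0> <1 0 1> <1 1 0> <1 1 1> <1 2 1>
TSO (10): <0 0 0> <0 0 1> <0 1 0> <0 1 1> <0 2 1> <1 0 0> <1 0 1> <1 1 0> <1 1 1> <1 2 1>
PSO (12): <0 0 0> <0 0 1> <0 1 0> <0 1 1> <0 2 0> <0 2 1> <1 0 0> <1 0 1> <1 1 0> <1 1 1> <1 2 0> <1 2 1>
target <0 2 0> ∈ {PSO}

SC:no TSO:no PSO:yes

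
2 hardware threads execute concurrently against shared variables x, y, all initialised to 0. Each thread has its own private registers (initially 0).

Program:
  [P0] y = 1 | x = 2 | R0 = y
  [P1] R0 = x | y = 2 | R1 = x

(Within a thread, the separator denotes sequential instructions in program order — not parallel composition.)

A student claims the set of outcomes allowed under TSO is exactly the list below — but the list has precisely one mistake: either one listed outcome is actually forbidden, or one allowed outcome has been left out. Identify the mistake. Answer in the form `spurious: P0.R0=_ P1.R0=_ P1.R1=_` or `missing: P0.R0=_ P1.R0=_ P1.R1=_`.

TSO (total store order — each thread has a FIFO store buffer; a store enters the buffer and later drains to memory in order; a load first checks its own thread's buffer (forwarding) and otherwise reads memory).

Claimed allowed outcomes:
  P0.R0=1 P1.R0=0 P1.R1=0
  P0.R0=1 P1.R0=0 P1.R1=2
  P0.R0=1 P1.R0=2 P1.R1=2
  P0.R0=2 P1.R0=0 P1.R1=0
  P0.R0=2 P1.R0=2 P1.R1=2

outcome vector order: (P0.R0,P1.R0,P1.R1)
TSO: 6 outcomes — {1/0/0 1/0/2 1/2/2 2/0/0 2/0/2 2/2/2}
TSO∖claimed = {2/0/2}

missing: P0.R0=2 P1.R0=0 P1.R1=2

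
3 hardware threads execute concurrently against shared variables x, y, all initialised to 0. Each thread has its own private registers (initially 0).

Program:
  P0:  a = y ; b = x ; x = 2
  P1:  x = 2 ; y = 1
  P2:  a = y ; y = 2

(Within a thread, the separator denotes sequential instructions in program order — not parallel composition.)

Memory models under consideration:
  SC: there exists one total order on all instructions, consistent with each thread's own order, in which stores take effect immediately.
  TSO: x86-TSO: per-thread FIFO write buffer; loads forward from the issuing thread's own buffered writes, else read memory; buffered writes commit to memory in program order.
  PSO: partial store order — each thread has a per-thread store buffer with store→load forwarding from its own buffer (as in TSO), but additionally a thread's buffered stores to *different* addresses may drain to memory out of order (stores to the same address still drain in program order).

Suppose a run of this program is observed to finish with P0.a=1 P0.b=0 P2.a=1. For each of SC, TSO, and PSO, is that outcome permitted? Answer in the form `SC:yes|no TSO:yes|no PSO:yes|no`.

outcome vector order: (P0.a,P0.b,P2.a)
under SC → <0 0 0> <0 0 1> <0 2 0> <0 2 1> <1 2 0> <1 2 1> <2 0 0> <2 2 0> <2 2 1>
under TSO → <0 0 0> <0 0 1> <0 2 0> <0 2 1> <1 2 0> <1 2 1> <2 0 0> <2 2 0> <2 2 1>
under PSO → <0 0 0> <0 0 1> <0 2 0> <0 2 1> <1 0 0> <1 0 1> <1 2 0> <1 2 1> <2 0 0> <2 0 1> <2 2 0> <2 2 1>
target <1 0 1> ∈ {PSO}

SC:no TSO:no PSO:yes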